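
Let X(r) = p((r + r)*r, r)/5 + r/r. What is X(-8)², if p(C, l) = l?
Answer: 9/25 ≈ 0.36000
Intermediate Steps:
X(r) = 1 + r/5 (X(r) = r/5 + r/r = r*(⅕) + 1 = r/5 + 1 = 1 + r/5)
X(-8)² = (1 + (⅕)*(-8))² = (1 - 8/5)² = (-⅗)² = 9/25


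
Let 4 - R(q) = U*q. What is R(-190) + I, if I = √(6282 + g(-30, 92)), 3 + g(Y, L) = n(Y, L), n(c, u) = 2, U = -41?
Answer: -7786 + √6281 ≈ -7706.8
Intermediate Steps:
g(Y, L) = -1 (g(Y, L) = -3 + 2 = -1)
R(q) = 4 + 41*q (R(q) = 4 - (-41)*q = 4 + 41*q)
I = √6281 (I = √(6282 - 1) = √6281 ≈ 79.253)
R(-190) + I = (4 + 41*(-190)) + √6281 = (4 - 7790) + √6281 = -7786 + √6281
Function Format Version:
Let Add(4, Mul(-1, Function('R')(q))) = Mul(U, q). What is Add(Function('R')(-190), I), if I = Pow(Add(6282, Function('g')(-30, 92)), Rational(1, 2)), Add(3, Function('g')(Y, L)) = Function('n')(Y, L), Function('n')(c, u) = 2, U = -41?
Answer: Add(-7786, Pow(6281, Rational(1, 2))) ≈ -7706.8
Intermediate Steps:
Function('g')(Y, L) = -1 (Function('g')(Y, L) = Add(-3, 2) = -1)
Function('R')(q) = Add(4, Mul(41, q)) (Function('R')(q) = Add(4, Mul(-1, Mul(-41, q))) = Add(4, Mul(41, q)))
I = Pow(6281, Rational(1, 2)) (I = Pow(Add(6282, -1), Rational(1, 2)) = Pow(6281, Rational(1, 2)) ≈ 79.253)
Add(Function('R')(-190), I) = Add(Add(4, Mul(41, -190)), Pow(6281, Rational(1, 2))) = Add(Add(4, -7790), Pow(6281, Rational(1, 2))) = Add(-7786, Pow(6281, Rational(1, 2)))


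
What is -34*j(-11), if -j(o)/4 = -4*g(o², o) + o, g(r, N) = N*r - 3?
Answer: 724200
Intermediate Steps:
g(r, N) = -3 + N*r
j(o) = -48 - 4*o + 16*o³ (j(o) = -4*(-4*(-3 + o*o²) + o) = -4*(-4*(-3 + o³) + o) = -4*((12 - 4*o³) + o) = -4*(12 + o - 4*o³) = -48 - 4*o + 16*o³)
-34*j(-11) = -34*(-48 - 4*(-11) + 16*(-11)³) = -34*(-48 + 44 + 16*(-1331)) = -34*(-48 + 44 - 21296) = -34*(-21300) = 724200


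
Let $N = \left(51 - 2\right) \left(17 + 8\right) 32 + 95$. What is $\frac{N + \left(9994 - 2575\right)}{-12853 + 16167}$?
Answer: $\frac{23357}{1657} \approx 14.096$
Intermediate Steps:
$N = 39295$ ($N = 49 \cdot 25 \cdot 32 + 95 = 1225 \cdot 32 + 95 = 39200 + 95 = 39295$)
$\frac{N + \left(9994 - 2575\right)}{-12853 + 16167} = \frac{39295 + \left(9994 - 2575\right)}{-12853 + 16167} = \frac{39295 + 7419}{3314} = 46714 \cdot \frac{1}{3314} = \frac{23357}{1657}$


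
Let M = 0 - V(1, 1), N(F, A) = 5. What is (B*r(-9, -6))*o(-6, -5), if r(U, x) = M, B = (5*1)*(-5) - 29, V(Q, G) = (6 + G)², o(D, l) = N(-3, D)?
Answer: 13230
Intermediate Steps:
o(D, l) = 5
B = -54 (B = 5*(-5) - 29 = -25 - 29 = -54)
M = -49 (M = 0 - (6 + 1)² = 0 - 1*7² = 0 - 1*49 = 0 - 49 = -49)
r(U, x) = -49
(B*r(-9, -6))*o(-6, -5) = -54*(-49)*5 = 2646*5 = 13230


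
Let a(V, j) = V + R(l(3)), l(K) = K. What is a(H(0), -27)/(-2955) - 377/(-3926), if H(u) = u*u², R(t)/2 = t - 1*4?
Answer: 86299/892410 ≈ 0.096703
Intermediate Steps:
R(t) = -8 + 2*t (R(t) = 2*(t - 1*4) = 2*(t - 4) = 2*(-4 + t) = -8 + 2*t)
H(u) = u³
a(V, j) = -2 + V (a(V, j) = V + (-8 + 2*3) = V + (-8 + 6) = V - 2 = -2 + V)
a(H(0), -27)/(-2955) - 377/(-3926) = (-2 + 0³)/(-2955) - 377/(-3926) = (-2 + 0)*(-1/2955) - 377*(-1/3926) = -2*(-1/2955) + 29/302 = 2/2955 + 29/302 = 86299/892410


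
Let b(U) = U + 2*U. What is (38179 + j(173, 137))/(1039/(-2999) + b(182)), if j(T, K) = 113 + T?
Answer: 23071307/327283 ≈ 70.493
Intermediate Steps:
b(U) = 3*U
(38179 + j(173, 137))/(1039/(-2999) + b(182)) = (38179 + (113 + 173))/(1039/(-2999) + 3*182) = (38179 + 286)/(1039*(-1/2999) + 546) = 38465/(-1039/2999 + 546) = 38465/(1636415/2999) = 38465*(2999/1636415) = 23071307/327283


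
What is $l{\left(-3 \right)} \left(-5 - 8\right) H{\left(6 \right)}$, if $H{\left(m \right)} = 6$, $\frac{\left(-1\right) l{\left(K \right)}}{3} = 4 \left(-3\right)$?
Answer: $-2808$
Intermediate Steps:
$l{\left(K \right)} = 36$ ($l{\left(K \right)} = - 3 \cdot 4 \left(-3\right) = \left(-3\right) \left(-12\right) = 36$)
$l{\left(-3 \right)} \left(-5 - 8\right) H{\left(6 \right)} = 36 \left(-5 - 8\right) 6 = 36 \left(-13\right) 6 = \left(-468\right) 6 = -2808$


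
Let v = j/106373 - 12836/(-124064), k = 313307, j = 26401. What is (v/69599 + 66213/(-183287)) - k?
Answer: -13186284970079083208719853/42087376809633003784 ≈ -3.1331e+5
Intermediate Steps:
v = 1160204373/3299264968 (v = 26401/106373 - 12836/(-124064) = 26401*(1/106373) - 12836*(-1/124064) = 26401/106373 + 3209/31016 = 1160204373/3299264968 ≈ 0.35166)
(v/69599 + 66213/(-183287)) - k = ((1160204373/3299264968)/69599 + 66213/(-183287)) - 1*313307 = ((1160204373/3299264968)*(1/69599) + 66213*(-1/183287)) - 313307 = (1160204373/229625542507832 - 66213/183287) - 313307 = -15203983395692166165/42087376809633003784 - 313307 = -13186284970079083208719853/42087376809633003784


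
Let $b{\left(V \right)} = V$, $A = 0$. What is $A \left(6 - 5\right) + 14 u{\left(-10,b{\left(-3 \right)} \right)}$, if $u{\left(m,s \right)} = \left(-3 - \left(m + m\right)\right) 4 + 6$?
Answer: $1036$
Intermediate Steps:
$u{\left(m,s \right)} = -6 - 8 m$ ($u{\left(m,s \right)} = \left(-3 - 2 m\right) 4 + 6 = \left(-12 - 8 m\right) + 6 = -6 - 8 m$)
$A \left(6 - 5\right) + 14 u{\left(-10,b{\left(-3 \right)} \right)} = 0 \left(6 - 5\right) + 14 \left(-6 - -80\right) = 0 \cdot 1 + 14 \left(-6 + 80\right) = 0 + 14 \cdot 74 = 0 + 1036 = 1036$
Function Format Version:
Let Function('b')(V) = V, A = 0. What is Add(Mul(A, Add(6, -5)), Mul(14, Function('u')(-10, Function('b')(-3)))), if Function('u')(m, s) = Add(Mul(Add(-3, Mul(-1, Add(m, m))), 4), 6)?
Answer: 1036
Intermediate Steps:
Function('u')(m, s) = Add(-6, Mul(-8, m)) (Function('u')(m, s) = Add(Mul(Add(-3, Mul(-1, Mul(2, m))), 4), 6) = Add(Mul(Add(-3, Mul(-2, m)), 4), 6) = Add(Add(-12, Mul(-8, m)), 6) = Add(-6, Mul(-8, m)))
Add(Mul(A, Add(6, -5)), Mul(14, Function('u')(-10, Function('b')(-3)))) = Add(Mul(0, Add(6, -5)), Mul(14, Add(-6, Mul(-8, -10)))) = Add(Mul(0, 1), Mul(14, Add(-6, 80))) = Add(0, Mul(14, 74)) = Add(0, 1036) = 1036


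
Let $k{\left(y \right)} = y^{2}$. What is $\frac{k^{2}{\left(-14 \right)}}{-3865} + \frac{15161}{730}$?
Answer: $\frac{6110717}{564290} \approx 10.829$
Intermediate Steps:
$\frac{k^{2}{\left(-14 \right)}}{-3865} + \frac{15161}{730} = \frac{\left(\left(-14\right)^{2}\right)^{2}}{-3865} + \frac{15161}{730} = 196^{2} \left(- \frac{1}{3865}\right) + 15161 \cdot \frac{1}{730} = 38416 \left(- \frac{1}{3865}\right) + \frac{15161}{730} = - \frac{38416}{3865} + \frac{15161}{730} = \frac{6110717}{564290}$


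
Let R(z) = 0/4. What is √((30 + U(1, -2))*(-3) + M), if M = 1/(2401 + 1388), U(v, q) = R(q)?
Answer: I*√143564789/1263 ≈ 9.4868*I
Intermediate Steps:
R(z) = 0 (R(z) = 0*(¼) = 0)
U(v, q) = 0
M = 1/3789 ≈ 0.00026392
√((30 + U(1, -2))*(-3) + M) = √((30 + 0)*(-3) + 1/3789) = √(30*(-3) + 1/3789) = √(-90 + 1/3789) = √(-341009/3789) = I*√143564789/1263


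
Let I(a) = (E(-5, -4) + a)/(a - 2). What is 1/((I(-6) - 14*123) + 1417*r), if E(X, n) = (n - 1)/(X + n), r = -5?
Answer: -72/634055 ≈ -0.00011355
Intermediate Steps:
E(X, n) = (-1 + n)/(X + n)
I(a) = (5/9 + a)/(-2 + a) (I(a) = ((-1 - 4)/(-5 - 4) + a)/(a - 2) = (-5/(-9) + a)/(-2 + a) = (-⅑*(-5) + a)/(-2 + a) = (5/9 + a)/(-2 + a))
1/((I(-6) - 14*123) + 1417*r) = 1/(((5/9 - 6)/(-2 - 6) - 14*123) + 1417*(-5)) = 1/((-49/9/(-8) - 1722) - 7085) = 1/((-⅛*(-49/9) - 1722) - 7085) = 1/((49/72 - 1722) - 7085) = 1/(-123935/72 - 7085) = 1/(-634055/72) = -72/634055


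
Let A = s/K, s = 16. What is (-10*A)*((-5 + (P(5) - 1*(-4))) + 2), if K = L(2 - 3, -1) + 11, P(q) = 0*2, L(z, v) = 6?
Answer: -160/17 ≈ -9.4118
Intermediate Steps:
P(q) = 0
K = 17 (K = 6 + 11 = 17)
A = 16/17 ≈ 0.94118
(-10*A)*((-5 + (P(5) - 1*(-4))) + 2) = (-10*16/17)*((-5 + (0 - 1*(-4))) + 2) = -160*((-5 + (0 + 4)) + 2)/17 = -160*((-5 + 4) + 2)/17 = -160*(-1 + 2)/17 = -160/17*1 = -160/17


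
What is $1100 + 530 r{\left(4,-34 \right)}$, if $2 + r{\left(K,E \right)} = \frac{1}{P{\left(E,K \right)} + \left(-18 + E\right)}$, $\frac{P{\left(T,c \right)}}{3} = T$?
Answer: $\frac{2815}{77} \approx 36.558$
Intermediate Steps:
$P{\left(T,c \right)} = 3 T$
$r{\left(K,E \right)} = -2 + \frac{1}{-18 + 4 E}$ ($r{\left(K,E \right)} = -2 + \frac{1}{3 E + \left(-18 + E\right)} = -2 + \frac{1}{-18 + 4 E}$)
$1100 + 530 r{\left(4,-34 \right)} = 1100 + 530 \frac{37 - -272}{2 \left(-9 + 2 \left(-34\right)\right)} = 1100 + 530 \frac{37 + 272}{2 \left(-9 - 68\right)} = 1100 + 530 \cdot \frac{1}{2} \frac{1}{-77} \cdot 309 = 1100 + 530 \cdot \frac{1}{2} \left(- \frac{1}{77}\right) 309 = 1100 + 530 \left(- \frac{309}{154}\right) = 1100 - \frac{81885}{77} = \frac{2815}{77}$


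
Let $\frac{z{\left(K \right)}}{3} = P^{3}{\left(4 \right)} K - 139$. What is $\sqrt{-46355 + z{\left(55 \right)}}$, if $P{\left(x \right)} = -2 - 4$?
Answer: $2 i \sqrt{20603} \approx 287.07 i$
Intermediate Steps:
$P{\left(x \right)} = -6$ ($P{\left(x \right)} = -2 - 4 = -6$)
$z{\left(K \right)} = -417 - 648 K$ ($z{\left(K \right)} = 3 \left(\left(-6\right)^{3} K - 139\right) = 3 \left(- 216 K - 139\right) = 3 \left(-139 - 216 K\right) = -417 - 648 K$)
$\sqrt{-46355 + z{\left(55 \right)}} = \sqrt{-46355 - 36057} = \sqrt{-82412} = 2 i \sqrt{20603}$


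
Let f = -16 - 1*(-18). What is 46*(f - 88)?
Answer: -3956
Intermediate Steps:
f = 2 (f = -16 + 18 = 2)
46*(f - 88) = 46*(2 - 88) = 46*(-86) = -3956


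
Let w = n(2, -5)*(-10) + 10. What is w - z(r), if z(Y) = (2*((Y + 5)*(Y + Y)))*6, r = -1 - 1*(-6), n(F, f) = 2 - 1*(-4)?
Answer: -1250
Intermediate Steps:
n(F, f) = 6 (n(F, f) = 2 + 4 = 6)
w = -50 (w = 6*(-10) + 10 = -60 + 10 = -50)
r = 5 (r = -1 + 6 = 5)
z(Y) = 24*Y*(5 + Y) (z(Y) = (2*((5 + Y)*(2*Y)))*6 = (2*(2*Y*(5 + Y)))*6 = (4*Y*(5 + Y))*6 = 24*Y*(5 + Y))
w - z(r) = -50 - 24*5*(5 + 5) = -50 - 24*5*10 = -50 - 1*1200 = -50 - 1200 = -1250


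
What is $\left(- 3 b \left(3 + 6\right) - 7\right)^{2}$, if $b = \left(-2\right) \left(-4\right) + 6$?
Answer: $148225$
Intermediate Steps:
$b = 14$ ($b = 8 + 6 = 14$)
$\left(- 3 b \left(3 + 6\right) - 7\right)^{2} = \left(\left(-3\right) 14 \left(3 + 6\right) - 7\right)^{2} = \left(\left(-42\right) 9 - 7\right)^{2} = \left(-378 - 7\right)^{2} = \left(-385\right)^{2} = 148225$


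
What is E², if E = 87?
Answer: 7569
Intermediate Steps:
E² = 87² = 7569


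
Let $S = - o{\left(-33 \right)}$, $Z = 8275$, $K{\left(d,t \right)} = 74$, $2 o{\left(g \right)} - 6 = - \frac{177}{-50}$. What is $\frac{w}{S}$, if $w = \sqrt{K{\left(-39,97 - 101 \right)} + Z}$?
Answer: $- \frac{1100 \sqrt{69}}{477} \approx -19.156$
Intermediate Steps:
$o{\left(g \right)} = \frac{477}{100}$ ($o{\left(g \right)} = 3 + \frac{\left(-177\right) \frac{1}{-50}}{2} = 3 + \frac{\left(-177\right) \left(- \frac{1}{50}\right)}{2} = 3 + \frac{1}{2} \cdot \frac{177}{50} = 3 + \frac{177}{100} = \frac{477}{100}$)
$S = - \frac{477}{100}$ ($S = \left(-1\right) \frac{477}{100} = - \frac{477}{100} \approx -4.77$)
$w = 11 \sqrt{69}$ ($w = \sqrt{74 + 8275} = \sqrt{8349} = 11 \sqrt{69} \approx 91.373$)
$\frac{w}{S} = \frac{11 \sqrt{69}}{- \frac{477}{100}} = 11 \sqrt{69} \left(- \frac{100}{477}\right) = - \frac{1100 \sqrt{69}}{477}$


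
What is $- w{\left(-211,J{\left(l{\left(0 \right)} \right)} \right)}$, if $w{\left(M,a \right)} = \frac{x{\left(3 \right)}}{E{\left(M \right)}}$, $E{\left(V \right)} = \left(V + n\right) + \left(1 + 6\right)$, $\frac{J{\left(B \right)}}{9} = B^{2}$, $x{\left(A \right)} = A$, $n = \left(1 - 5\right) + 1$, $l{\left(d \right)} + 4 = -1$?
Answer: $\frac{1}{69} \approx 0.014493$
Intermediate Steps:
$l{\left(d \right)} = -5$ ($l{\left(d \right)} = -4 - 1 = -5$)
$n = -3$ ($n = -4 + 1 = -3$)
$J{\left(B \right)} = 9 B^{2}$
$E{\left(V \right)} = 4 + V$ ($E{\left(V \right)} = \left(V - 3\right) + \left(1 + 6\right) = \left(-3 + V\right) + 7 = 4 + V$)
$w{\left(M,a \right)} = \frac{3}{4 + M}$
$- w{\left(-211,J{\left(l{\left(0 \right)} \right)} \right)} = - \frac{3}{4 - 211} = - \frac{3}{-207} = - \frac{3 \left(-1\right)}{207} = \left(-1\right) \left(- \frac{1}{69}\right) = \frac{1}{69}$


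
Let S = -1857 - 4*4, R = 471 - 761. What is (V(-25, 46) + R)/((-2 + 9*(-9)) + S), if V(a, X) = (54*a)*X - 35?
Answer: 62425/1956 ≈ 31.915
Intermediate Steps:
V(a, X) = -35 + 54*X*a (V(a, X) = 54*X*a - 35 = -35 + 54*X*a)
R = -290
S = -1873 (S = -1857 - 16 = -1873)
(V(-25, 46) + R)/((-2 + 9*(-9)) + S) = ((-35 + 54*46*(-25)) - 290)/((-2 + 9*(-9)) - 1873) = ((-35 - 62100) - 290)/((-2 - 81) - 1873) = (-62135 - 290)/(-83 - 1873) = -62425/(-1956) = -62425*(-1/1956) = 62425/1956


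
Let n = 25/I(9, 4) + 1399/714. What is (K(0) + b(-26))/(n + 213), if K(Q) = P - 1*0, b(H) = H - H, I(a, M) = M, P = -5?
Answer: -7140/315887 ≈ -0.022603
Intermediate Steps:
n = 11723/1428 (n = 25/4 + 1399/714 = 11723/1428 ≈ 8.2094)
b(H) = 0
K(Q) = -5 (K(Q) = -5 - 1*0 = -5 + 0 = -5)
(K(0) + b(-26))/(n + 213) = (-5 + 0)/(11723/1428 + 213) = -5/315887/1428 = -5*1428/315887 = -7140/315887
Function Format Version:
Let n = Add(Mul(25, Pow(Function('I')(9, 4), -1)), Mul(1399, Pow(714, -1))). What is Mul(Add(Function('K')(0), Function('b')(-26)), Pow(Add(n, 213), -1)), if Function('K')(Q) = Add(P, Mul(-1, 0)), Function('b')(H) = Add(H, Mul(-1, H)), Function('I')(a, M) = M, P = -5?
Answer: Rational(-7140, 315887) ≈ -0.022603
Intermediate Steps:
n = Rational(11723, 1428) (n = Add(Mul(25, Pow(4, -1)), Mul(1399, Pow(714, -1))) = Add(Mul(25, Rational(1, 4)), Mul(1399, Rational(1, 714))) = Add(Rational(25, 4), Rational(1399, 714)) = Rational(11723, 1428) ≈ 8.2094)
Function('b')(H) = 0
Function('K')(Q) = -5 (Function('K')(Q) = Add(-5, Mul(-1, 0)) = Add(-5, 0) = -5)
Mul(Add(Function('K')(0), Function('b')(-26)), Pow(Add(n, 213), -1)) = Mul(Add(-5, 0), Pow(Add(Rational(11723, 1428), 213), -1)) = Mul(-5, Pow(Rational(315887, 1428), -1)) = Mul(-5, Rational(1428, 315887)) = Rational(-7140, 315887)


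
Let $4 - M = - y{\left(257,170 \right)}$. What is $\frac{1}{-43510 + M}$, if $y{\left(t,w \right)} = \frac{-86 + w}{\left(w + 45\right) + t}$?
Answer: $- \frac{118}{5133687} \approx -2.2985 \cdot 10^{-5}$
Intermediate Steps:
$y{\left(t,w \right)} = \frac{-86 + w}{45 + t + w}$ ($y{\left(t,w \right)} = \frac{-86 + w}{\left(45 + w\right) + t} = \frac{-86 + w}{45 + t + w}$)
$M = \frac{493}{118}$ ($M = 4 - - \frac{-86 + 170}{45 + 257 + 170} = 4 - - \frac{84}{472} = 4 - \left(-1\right) \frac{21}{118} = 4 - - \frac{21}{118} = 4 + \frac{21}{118} = \frac{493}{118} \approx 4.178$)
$\frac{1}{-43510 + M} = \frac{1}{-43510 + \frac{493}{118}} = \frac{1}{- \frac{5133687}{118}} = - \frac{118}{5133687}$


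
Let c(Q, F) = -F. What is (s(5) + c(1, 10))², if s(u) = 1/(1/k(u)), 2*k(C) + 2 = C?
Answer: 289/4 ≈ 72.250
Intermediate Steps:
k(C) = -1 + C/2
s(u) = -1 + u/2 (s(u) = 1/(1/(-1 + u/2)) = -1 + u/2)
(s(5) + c(1, 10))² = ((-1 + (½)*5) - 1*10)² = ((-1 + 5/2) - 10)² = (3/2 - 10)² = (-17/2)² = 289/4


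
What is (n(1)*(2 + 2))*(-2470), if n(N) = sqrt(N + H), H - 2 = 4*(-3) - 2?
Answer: -9880*I*sqrt(11) ≈ -32768.0*I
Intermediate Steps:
H = -12 (H = 2 + (4*(-3) - 2) = 2 + (-12 - 2) = 2 - 14 = -12)
n(N) = sqrt(-12 + N) (n(N) = sqrt(N - 12) = sqrt(-12 + N))
(n(1)*(2 + 2))*(-2470) = (sqrt(-12 + 1)*(2 + 2))*(-2470) = (sqrt(-11)*4)*(-2470) = ((I*sqrt(11))*4)*(-2470) = (4*I*sqrt(11))*(-2470) = -9880*I*sqrt(11)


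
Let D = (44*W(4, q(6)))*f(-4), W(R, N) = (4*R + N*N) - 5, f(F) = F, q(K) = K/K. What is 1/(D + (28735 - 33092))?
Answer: -1/6469 ≈ -0.00015458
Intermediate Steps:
q(K) = 1
W(R, N) = -5 + N² + 4*R (W(R, N) = (4*R + N²) - 5 = (N² + 4*R) - 5 = -5 + N² + 4*R)
D = -2112 (D = (44*(-5 + 1² + 4*4))*(-4) = (44*(-5 + 1 + 16))*(-4) = (44*12)*(-4) = 528*(-4) = -2112)
1/(D + (28735 - 33092)) = 1/(-2112 + (28735 - 33092)) = 1/(-2112 - 4357) = 1/(-6469) = -1/6469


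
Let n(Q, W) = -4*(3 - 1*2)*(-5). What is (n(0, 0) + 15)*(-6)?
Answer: -210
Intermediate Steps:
n(Q, W) = 20 (n(Q, W) = -4*(3 - 2)*(-5) = -4*1*(-5) = -4*(-5) = 20)
(n(0, 0) + 15)*(-6) = (20 + 15)*(-6) = 35*(-6) = -210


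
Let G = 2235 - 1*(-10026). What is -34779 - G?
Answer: -47040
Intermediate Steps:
G = 12261 (G = 2235 + 10026 = 12261)
-34779 - G = -34779 - 1*12261 = -34779 - 12261 = -47040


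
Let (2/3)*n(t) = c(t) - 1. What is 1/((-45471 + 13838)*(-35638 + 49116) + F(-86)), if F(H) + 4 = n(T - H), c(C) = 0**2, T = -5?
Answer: -2/852699159 ≈ -2.3455e-9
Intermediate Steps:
c(C) = 0
n(t) = -3/2 (n(t) = 3*(0 - 1)/2 = (3/2)*(-1) = -3/2)
F(H) = -11/2 (F(H) = -4 - 3/2 = -11/2)
1/((-45471 + 13838)*(-35638 + 49116) + F(-86)) = 1/((-45471 + 13838)*(-35638 + 49116) - 11/2) = 1/(-31633*13478 - 11/2) = 1/(-426349574 - 11/2) = 1/(-852699159/2) = -2/852699159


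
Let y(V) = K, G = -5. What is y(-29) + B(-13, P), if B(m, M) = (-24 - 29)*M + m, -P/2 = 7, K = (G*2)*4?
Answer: 689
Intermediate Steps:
K = -40 (K = -5*2*4 = -10*4 = -40)
P = -14 (P = -2*7 = -14)
y(V) = -40
B(m, M) = m - 53*M (B(m, M) = -53*M + m = m - 53*M)
y(-29) + B(-13, P) = -40 + (-13 - 53*(-14)) = -40 + (-13 + 742) = -40 + 729 = 689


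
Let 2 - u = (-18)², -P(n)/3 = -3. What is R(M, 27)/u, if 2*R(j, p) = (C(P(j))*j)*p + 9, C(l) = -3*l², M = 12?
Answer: 78723/644 ≈ 122.24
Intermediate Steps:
P(n) = 9 (P(n) = -3*(-3) = 9)
R(j, p) = 9/2 - 243*j*p/2 (R(j, p) = (((-3*9²)*j)*p + 9)/2 = (((-3*81)*j)*p + 9)/2 = ((-243*j)*p + 9)/2 = (-243*j*p + 9)/2 = (9 - 243*j*p)/2 = 9/2 - 243*j*p/2)
u = -322 (u = 2 - 1*(-18)² = 2 - 1*324 = 2 - 324 = -322)
R(M, 27)/u = (9/2 - 243/2*12*27)/(-322) = (9/2 - 39366)*(-1/322) = -78723/2*(-1/322) = 78723/644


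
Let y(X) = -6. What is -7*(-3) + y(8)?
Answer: 15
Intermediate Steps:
-7*(-3) + y(8) = -7*(-3) - 6 = 21 - 6 = 15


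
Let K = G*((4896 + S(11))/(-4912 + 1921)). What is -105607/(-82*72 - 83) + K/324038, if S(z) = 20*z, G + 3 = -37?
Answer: 51177641124043/2901293189223 ≈ 17.640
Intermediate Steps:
G = -40 (G = -3 - 37 = -40)
K = 204640/2991 (K = -40*(4896 + 20*11)/(-4912 + 1921) = -40*(4896 + 220)/(-2991) = -204640*(-1)/2991 = -40*(-5116/2991) = 204640/2991 ≈ 68.419)
-105607/(-82*72 - 83) + K/324038 = -105607/(-82*72 - 83) + (204640/2991)/324038 = -105607/(-5904 - 83) + (204640/2991)*(1/324038) = -105607/(-5987) + 102320/484598829 = -105607*(-1/5987) + 102320/484598829 = 105607/5987 + 102320/484598829 = 51177641124043/2901293189223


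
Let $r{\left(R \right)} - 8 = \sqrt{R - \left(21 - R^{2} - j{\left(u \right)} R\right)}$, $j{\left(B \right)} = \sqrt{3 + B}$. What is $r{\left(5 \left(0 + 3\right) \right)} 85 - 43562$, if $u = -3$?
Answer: $-42882 + 85 \sqrt{219} \approx -41624.0$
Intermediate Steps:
$r{\left(R \right)} = 8 + \sqrt{-21 + R + R^{2}}$ ($r{\left(R \right)} = 8 + \sqrt{R - \left(21 - R^{2} - \sqrt{3 - 3} R\right)} = 8 + \sqrt{R - \left(21 - R^{2} - \sqrt{0} R\right)} = 8 + \sqrt{R + \left(\left(R^{2} + 0 R\right) - 21\right)} = 8 + \sqrt{R + \left(\left(R^{2} + 0\right) - 21\right)} = 8 + \sqrt{R + \left(R^{2} - 21\right)} = 8 + \sqrt{R + \left(-21 + R^{2}\right)} = 8 + \sqrt{-21 + R + R^{2}}$)
$r{\left(5 \left(0 + 3\right) \right)} 85 - 43562 = \left(8 + \sqrt{-21 + 5 \left(0 + 3\right) + \left(5 \left(0 + 3\right)\right)^{2}}\right) 85 - 43562 = \left(8 + \sqrt{-21 + 5 \cdot 3 + \left(5 \cdot 3\right)^{2}}\right) 85 - 43562 = \left(8 + \sqrt{-21 + 15 + 15^{2}}\right) 85 - 43562 = \left(8 + \sqrt{-21 + 15 + 225}\right) 85 - 43562 = \left(8 + \sqrt{219}\right) 85 - 43562 = \left(680 + 85 \sqrt{219}\right) - 43562 = -42882 + 85 \sqrt{219}$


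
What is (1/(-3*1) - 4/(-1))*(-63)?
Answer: -231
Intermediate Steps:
(1/(-3*1) - 4/(-1))*(-63) = (1/(-3) - 4*(-1))*(-63) = (1*(-⅓) + 4)*(-63) = (-⅓ + 4)*(-63) = (11/3)*(-63) = -231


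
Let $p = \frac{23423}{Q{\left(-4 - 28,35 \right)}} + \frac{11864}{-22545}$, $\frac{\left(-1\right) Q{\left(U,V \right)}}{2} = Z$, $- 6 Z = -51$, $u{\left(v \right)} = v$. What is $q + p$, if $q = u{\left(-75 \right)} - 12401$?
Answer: $- \frac{5309887363}{383265} \approx -13854.0$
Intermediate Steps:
$Z = \frac{17}{2}$ ($Z = \left(- \frac{1}{6}\right) \left(-51\right) = \frac{17}{2} \approx 8.5$)
$Q{\left(U,V \right)} = -17$ ($Q{\left(U,V \right)} = \left(-2\right) \frac{17}{2} = -17$)
$p = - \frac{528273223}{383265}$ ($p = \frac{23423}{-17} + \frac{11864}{-22545} = 23423 \left(- \frac{1}{17}\right) + 11864 \left(- \frac{1}{22545}\right) = - \frac{23423}{17} - \frac{11864}{22545} = - \frac{528273223}{383265} \approx -1378.3$)
$q = -12476$ ($q = -75 - 12401 = -12476$)
$q + p = -12476 - \frac{528273223}{383265} = - \frac{5309887363}{383265}$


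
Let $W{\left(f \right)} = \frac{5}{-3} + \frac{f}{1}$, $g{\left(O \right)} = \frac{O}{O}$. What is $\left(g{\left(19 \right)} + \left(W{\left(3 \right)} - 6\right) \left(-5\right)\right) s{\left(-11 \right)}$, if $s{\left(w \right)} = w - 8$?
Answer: $- \frac{1387}{3} \approx -462.33$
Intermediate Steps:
$s{\left(w \right)} = -8 + w$ ($s{\left(w \right)} = w - 8 = -8 + w$)
$g{\left(O \right)} = 1$
$W{\left(f \right)} = - \frac{5}{3} + f$ ($W{\left(f \right)} = 5 \left(- \frac{1}{3}\right) + f 1 = - \frac{5}{3} + f$)
$\left(g{\left(19 \right)} + \left(W{\left(3 \right)} - 6\right) \left(-5\right)\right) s{\left(-11 \right)} = \left(1 + \left(\left(- \frac{5}{3} + 3\right) - 6\right) \left(-5\right)\right) \left(-8 - 11\right) = \left(1 + \left(\frac{4}{3} - 6\right) \left(-5\right)\right) \left(-19\right) = \left(1 - - \frac{70}{3}\right) \left(-19\right) = \left(1 + \frac{70}{3}\right) \left(-19\right) = \frac{73}{3} \left(-19\right) = - \frac{1387}{3}$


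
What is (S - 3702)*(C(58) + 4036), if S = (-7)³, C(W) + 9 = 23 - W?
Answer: -16147640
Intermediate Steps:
C(W) = 14 - W (C(W) = -9 + (23 - W) = 14 - W)
S = -343
(S - 3702)*(C(58) + 4036) = (-343 - 3702)*((14 - 1*58) + 4036) = -4045*((14 - 58) + 4036) = -4045*(-44 + 4036) = -4045*3992 = -16147640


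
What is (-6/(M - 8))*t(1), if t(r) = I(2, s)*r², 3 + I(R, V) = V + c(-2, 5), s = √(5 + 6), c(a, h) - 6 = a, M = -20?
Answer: 3/14 + 3*√11/14 ≈ 0.92499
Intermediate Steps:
c(a, h) = 6 + a
s = √11 ≈ 3.3166
I(R, V) = 1 + V (I(R, V) = -3 + (V + (6 - 2)) = -3 + (V + 4) = -3 + (4 + V) = 1 + V)
t(r) = r²*(1 + √11) (t(r) = (1 + √11)*r² = r²*(1 + √11))
(-6/(M - 8))*t(1) = (-6/(-20 - 8))*(1²*(1 + √11)) = (-6/(-28))*(1*(1 + √11)) = (-1/28*(-6))*(1 + √11) = 3*(1 + √11)/14 = 3/14 + 3*√11/14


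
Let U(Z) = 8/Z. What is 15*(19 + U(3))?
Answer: 325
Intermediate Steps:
15*(19 + U(3)) = 15*(19 + 8/3) = 15*(65/3) = 325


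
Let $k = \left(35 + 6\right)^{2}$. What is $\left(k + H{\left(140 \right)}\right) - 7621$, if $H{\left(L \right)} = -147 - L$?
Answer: $-6227$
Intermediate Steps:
$k = 1681$ ($k = 41^{2} = 1681$)
$\left(k + H{\left(140 \right)}\right) - 7621 = \left(1681 - 287\right) - 7621 = 1394 - 7621 = -6227$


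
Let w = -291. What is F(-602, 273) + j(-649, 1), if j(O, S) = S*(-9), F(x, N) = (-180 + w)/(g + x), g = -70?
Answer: -1859/224 ≈ -8.2991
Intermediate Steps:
F(x, N) = -471/(-70 + x) (F(x, N) = (-180 - 291)/(-70 + x) = -471/(-70 + x))
j(O, S) = -9*S
F(-602, 273) + j(-649, 1) = -471/(-70 - 602) - 9*1 = -471/(-672) - 9 = -471*(-1/672) - 9 = 157/224 - 9 = -1859/224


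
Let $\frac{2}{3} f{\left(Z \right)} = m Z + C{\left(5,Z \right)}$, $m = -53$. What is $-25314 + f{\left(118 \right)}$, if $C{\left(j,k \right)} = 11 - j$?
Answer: $-34686$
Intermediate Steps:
$f{\left(Z \right)} = 9 - \frac{159 Z}{2}$ ($f{\left(Z \right)} = \frac{3 \left(- 53 Z + \left(11 - 5\right)\right)}{2} = \frac{3 \left(- 53 Z + 6\right)}{2} = \frac{3 \left(6 - 53 Z\right)}{2} = 9 - \frac{159 Z}{2}$)
$-25314 + f{\left(118 \right)} = -25314 + \left(9 - 9381\right) = -25314 - 9372 = -34686$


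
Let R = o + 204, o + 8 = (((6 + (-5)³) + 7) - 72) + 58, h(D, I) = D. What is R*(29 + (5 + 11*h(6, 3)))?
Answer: 7000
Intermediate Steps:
o = -134 (o = -8 + ((((6 + (-5)³) + 7) - 72) + 58) = -8 + ((((6 - 125) + 7) - 72) + 58) = -8 + (((-119 + 7) - 72) + 58) = -8 + ((-112 - 72) + 58) = -8 + (-184 + 58) = -8 - 126 = -134)
R = 70 (R = -134 + 204 = 70)
R*(29 + (5 + 11*h(6, 3))) = 70*(29 + (5 + 11*6)) = 70*(29 + (5 + 66)) = 70*(29 + 71) = 70*100 = 7000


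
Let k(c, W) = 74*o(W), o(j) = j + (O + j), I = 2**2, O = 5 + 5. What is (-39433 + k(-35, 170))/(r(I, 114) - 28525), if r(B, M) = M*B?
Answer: 13533/28069 ≈ 0.48213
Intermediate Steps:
O = 10
I = 4
o(j) = 10 + 2*j (o(j) = j + (10 + j) = 10 + 2*j)
k(c, W) = 740 + 148*W (k(c, W) = 74*(10 + 2*W) = 740 + 148*W)
r(B, M) = B*M
(-39433 + k(-35, 170))/(r(I, 114) - 28525) = (-39433 + (740 + 148*170))/(4*114 - 28525) = (-39433 + (740 + 25160))/(456 - 28525) = (-39433 + 25900)/(-28069) = -13533*(-1/28069) = 13533/28069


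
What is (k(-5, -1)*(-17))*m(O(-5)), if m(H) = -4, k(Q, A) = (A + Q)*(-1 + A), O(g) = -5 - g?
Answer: 816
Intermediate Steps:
k(Q, A) = (-1 + A)*(A + Q)
(k(-5, -1)*(-17))*m(O(-5)) = (((-1)² - 1*(-1) - 1*(-5) - 1*(-5))*(-17))*(-4) = ((1 + 1 + 5 + 5)*(-17))*(-4) = (12*(-17))*(-4) = -204*(-4) = 816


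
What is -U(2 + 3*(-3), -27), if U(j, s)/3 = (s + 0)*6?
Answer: 486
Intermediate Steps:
U(j, s) = 18*s (U(j, s) = 3*((s + 0)*6) = 3*(s*6) = 3*(6*s) = 18*s)
-U(2 + 3*(-3), -27) = -18*(-27) = -1*(-486) = 486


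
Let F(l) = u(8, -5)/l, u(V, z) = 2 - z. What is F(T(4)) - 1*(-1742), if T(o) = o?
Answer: 6975/4 ≈ 1743.8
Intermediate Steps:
F(l) = 7/l (F(l) = (2 - 1*(-5))/l = (2 + 5)/l = 7/l)
F(T(4)) - 1*(-1742) = 7/4 - 1*(-1742) = 7*(1/4) + 1742 = 7/4 + 1742 = 6975/4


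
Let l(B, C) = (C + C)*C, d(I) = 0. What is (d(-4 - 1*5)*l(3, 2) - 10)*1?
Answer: -10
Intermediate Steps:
l(B, C) = 2*C**2 (l(B, C) = (2*C)*C = 2*C**2)
(d(-4 - 1*5)*l(3, 2) - 10)*1 = (0*(2*2**2) - 10)*1 = (0*(2*4) - 10)*1 = (0*8 - 10)*1 = (0 - 10)*1 = -10*1 = -10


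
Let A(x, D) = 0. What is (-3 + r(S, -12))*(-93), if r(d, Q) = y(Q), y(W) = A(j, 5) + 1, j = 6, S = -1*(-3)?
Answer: 186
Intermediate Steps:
S = 3
y(W) = 1 (y(W) = 0 + 1 = 1)
r(d, Q) = 1
(-3 + r(S, -12))*(-93) = (-3 + 1)*(-93) = -2*(-93) = 186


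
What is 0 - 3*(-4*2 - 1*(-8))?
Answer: 0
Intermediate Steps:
0 - 3*(-4*2 - 1*(-8)) = 0 - 3*(-8 + 8) = 0 - 3*0 = 0 + 0 = 0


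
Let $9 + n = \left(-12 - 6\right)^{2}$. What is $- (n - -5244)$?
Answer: $-5559$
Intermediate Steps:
$n = 315$ ($n = -9 + \left(-12 - 6\right)^{2} = -9 + \left(-18\right)^{2} = -9 + 324 = 315$)
$- (n - -5244) = - (315 - -5244) = - (315 + 5244) = \left(-1\right) 5559 = -5559$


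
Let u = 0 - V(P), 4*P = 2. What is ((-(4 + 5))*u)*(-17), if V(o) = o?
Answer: -153/2 ≈ -76.500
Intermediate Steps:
P = 1/2 (P = (1/4)*2 = 1/2 ≈ 0.50000)
u = -1/2 (u = 0 - 1*1/2 = 0 - 1/2 = -1/2 ≈ -0.50000)
((-(4 + 5))*u)*(-17) = (-(4 + 5)*(-1/2))*(-17) = (-1*9*(-1/2))*(-17) = -9*(-1/2)*(-17) = (9/2)*(-17) = -153/2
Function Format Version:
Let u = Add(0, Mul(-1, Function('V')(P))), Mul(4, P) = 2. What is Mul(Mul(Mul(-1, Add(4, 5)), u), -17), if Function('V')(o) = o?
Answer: Rational(-153, 2) ≈ -76.500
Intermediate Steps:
P = Rational(1, 2) (P = Mul(Rational(1, 4), 2) = Rational(1, 2) ≈ 0.50000)
u = Rational(-1, 2) (u = Add(0, Mul(-1, Rational(1, 2))) = Add(0, Rational(-1, 2)) = Rational(-1, 2) ≈ -0.50000)
Mul(Mul(Mul(-1, Add(4, 5)), u), -17) = Mul(Mul(Mul(-1, Add(4, 5)), Rational(-1, 2)), -17) = Mul(Mul(Mul(-1, 9), Rational(-1, 2)), -17) = Mul(Mul(-9, Rational(-1, 2)), -17) = Mul(Rational(9, 2), -17) = Rational(-153, 2)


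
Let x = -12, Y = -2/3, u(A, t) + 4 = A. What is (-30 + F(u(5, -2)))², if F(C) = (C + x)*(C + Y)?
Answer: 10201/9 ≈ 1133.4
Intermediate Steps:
u(A, t) = -4 + A
Y = -⅔ (Y = -2*⅓ = -⅔ ≈ -0.66667)
F(C) = (-12 + C)*(-⅔ + C) (F(C) = (C - 12)*(C - ⅔) = (-12 + C)*(-⅔ + C))
(-30 + F(u(5, -2)))² = (-30 + (8 + (-4 + 5)² - 38*(-4 + 5)/3))² = (-30 + (8 + 1² - 38/3*1))² = (-30 + (8 + 1 - 38/3))² = (-30 - 11/3)² = (-101/3)² = 10201/9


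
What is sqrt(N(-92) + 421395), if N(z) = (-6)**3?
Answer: sqrt(421179) ≈ 648.98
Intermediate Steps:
N(z) = -216
sqrt(N(-92) + 421395) = sqrt(-216 + 421395) = sqrt(421179)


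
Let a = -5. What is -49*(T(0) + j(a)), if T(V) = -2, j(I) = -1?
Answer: 147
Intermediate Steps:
-49*(T(0) + j(a)) = -49*(-2 - 1) = -49*(-3) = 147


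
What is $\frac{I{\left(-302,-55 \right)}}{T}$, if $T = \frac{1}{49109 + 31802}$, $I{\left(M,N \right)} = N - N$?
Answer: $0$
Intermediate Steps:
$I{\left(M,N \right)} = 0$
$T = \frac{1}{80911} \approx 1.2359 \cdot 10^{-5}$
$\frac{I{\left(-302,-55 \right)}}{T} = 0 \frac{1}{\frac{1}{80911}} = 0 \cdot 80911 = 0$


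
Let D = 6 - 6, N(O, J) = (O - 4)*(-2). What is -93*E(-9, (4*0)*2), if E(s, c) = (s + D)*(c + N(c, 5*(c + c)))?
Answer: 6696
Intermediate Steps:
N(O, J) = 8 - 2*O (N(O, J) = (-4 + O)*(-2) = 8 - 2*O)
D = 0
E(s, c) = s*(8 - c) (E(s, c) = (s + 0)*(c + (8 - 2*c)) = s*(8 - c))
-93*E(-9, (4*0)*2) = -(-837)*(8 - 4*0*2) = -(-837)*(8 - 0*2) = -(-837)*(8 - 1*0) = -(-837)*(8 + 0) = -(-837)*8 = -93*(-72) = 6696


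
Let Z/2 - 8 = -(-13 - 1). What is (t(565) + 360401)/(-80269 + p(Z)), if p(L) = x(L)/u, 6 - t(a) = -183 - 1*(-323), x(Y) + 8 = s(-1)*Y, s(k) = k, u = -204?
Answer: -18373617/4093706 ≈ -4.4883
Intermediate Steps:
x(Y) = -8 - Y
Z = 44 (Z = 16 + 2*(-(-13 - 1)) = 16 + 2*(-1*(-14)) = 16 + 2*14 = 16 + 28 = 44)
t(a) = -134 (t(a) = 6 - (-183 - 1*(-323)) = 6 - (-183 + 323) = 6 - 1*140 = 6 - 140 = -134)
p(L) = 2/51 + L/204 (p(L) = (-8 - L)/(-204) = (-8 - L)*(-1/204) = 2/51 + L/204)
(t(565) + 360401)/(-80269 + p(Z)) = (-134 + 360401)/(-80269 + (2/51 + (1/204)*44)) = 360267/(-80269 + (2/51 + 11/51)) = 360267/(-80269 + 13/51) = 360267/(-4093706/51) = 360267*(-51/4093706) = -18373617/4093706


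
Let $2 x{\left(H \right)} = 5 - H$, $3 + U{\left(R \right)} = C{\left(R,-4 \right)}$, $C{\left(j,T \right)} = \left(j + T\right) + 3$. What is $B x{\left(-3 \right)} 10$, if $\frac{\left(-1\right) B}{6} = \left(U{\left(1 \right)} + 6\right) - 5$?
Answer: $480$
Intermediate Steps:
$C{\left(j,T \right)} = 3 + T + j$ ($C{\left(j,T \right)} = \left(T + j\right) + 3 = 3 + T + j$)
$U{\left(R \right)} = -4 + R$ ($U{\left(R \right)} = -3 + \left(3 - 4 + R\right) = -3 + \left(-1 + R\right) = -4 + R$)
$x{\left(H \right)} = \frac{5}{2} - \frac{H}{2}$ ($x{\left(H \right)} = \frac{5 - H}{2} = \frac{5}{2} - \frac{H}{2}$)
$B = 12$ ($B = - 6 \left(\left(\left(-4 + 1\right) + 6\right) - 5\right) = - 6 \left(\left(-3 + 6\right) - 5\right) = - 6 \left(3 - 5\right) = \left(-6\right) \left(-2\right) = 12$)
$B x{\left(-3 \right)} 10 = 12 \left(\frac{5}{2} - - \frac{3}{2}\right) 10 = 12 \left(\frac{5}{2} + \frac{3}{2}\right) 10 = 12 \cdot 4 \cdot 10 = 48 \cdot 10 = 480$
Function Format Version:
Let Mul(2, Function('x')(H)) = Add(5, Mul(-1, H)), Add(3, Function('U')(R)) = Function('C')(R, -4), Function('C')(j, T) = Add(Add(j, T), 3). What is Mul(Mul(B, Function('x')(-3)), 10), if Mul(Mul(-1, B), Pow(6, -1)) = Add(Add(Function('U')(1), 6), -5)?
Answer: 480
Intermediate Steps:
Function('C')(j, T) = Add(3, T, j) (Function('C')(j, T) = Add(Add(T, j), 3) = Add(3, T, j))
Function('U')(R) = Add(-4, R) (Function('U')(R) = Add(-3, Add(3, -4, R)) = Add(-3, Add(-1, R)) = Add(-4, R))
Function('x')(H) = Add(Rational(5, 2), Mul(Rational(-1, 2), H)) (Function('x')(H) = Mul(Rational(1, 2), Add(5, Mul(-1, H))) = Add(Rational(5, 2), Mul(Rational(-1, 2), H)))
B = 12 (B = Mul(-6, Add(Add(Add(-4, 1), 6), -5)) = Mul(-6, Add(Add(-3, 6), -5)) = Mul(-6, Add(3, -5)) = Mul(-6, -2) = 12)
Mul(Mul(B, Function('x')(-3)), 10) = Mul(Mul(12, Add(Rational(5, 2), Mul(Rational(-1, 2), -3))), 10) = Mul(Mul(12, Add(Rational(5, 2), Rational(3, 2))), 10) = Mul(Mul(12, 4), 10) = Mul(48, 10) = 480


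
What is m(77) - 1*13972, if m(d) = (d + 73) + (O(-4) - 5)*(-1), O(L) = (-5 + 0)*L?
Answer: -13837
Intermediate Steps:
O(L) = -5*L
m(d) = 58 + d (m(d) = (d + 73) + (-5*(-4) - 5)*(-1) = (73 + d) + (20 - 5)*(-1) = (73 + d) + 15*(-1) = (73 + d) - 15 = 58 + d)
m(77) - 1*13972 = (58 + 77) - 1*13972 = 135 - 13972 = -13837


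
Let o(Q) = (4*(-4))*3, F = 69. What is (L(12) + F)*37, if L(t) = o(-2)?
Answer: 777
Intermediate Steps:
o(Q) = -48 (o(Q) = -16*3 = -48)
L(t) = -48
(L(12) + F)*37 = (-48 + 69)*37 = 21*37 = 777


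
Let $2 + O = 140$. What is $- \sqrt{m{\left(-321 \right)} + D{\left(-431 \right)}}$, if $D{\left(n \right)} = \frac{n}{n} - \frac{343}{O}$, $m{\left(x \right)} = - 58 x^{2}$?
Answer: $- \frac{i \sqrt{113814170922}}{138} \approx - 2444.7 i$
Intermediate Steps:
$O = 138$ ($O = -2 + 140 = 138$)
$D{\left(n \right)} = - \frac{205}{138}$ ($D{\left(n \right)} = \frac{n}{n} - \frac{343}{138} = 1 - \frac{343}{138} = - \frac{205}{138}$)
$- \sqrt{m{\left(-321 \right)} + D{\left(-431 \right)}} = - \sqrt{- 58 \left(-321\right)^{2} - \frac{205}{138}} = - \sqrt{\left(-58\right) 103041 - \frac{205}{138}} = - \sqrt{-5976378 - \frac{205}{138}} = - \sqrt{- \frac{824740369}{138}} = - \frac{i \sqrt{113814170922}}{138}$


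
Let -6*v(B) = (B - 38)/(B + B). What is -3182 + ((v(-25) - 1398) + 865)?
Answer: -371521/100 ≈ -3715.2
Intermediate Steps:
v(B) = -(-38 + B)/(12*B) (v(B) = -(B - 38)/(6*(B + B)) = -(-38 + B)/(6*(2*B)) = -(-38 + B)*1/(2*B)/6 = -(-38 + B)/(12*B))
-3182 + ((v(-25) - 1398) + 865) = -3182 + (((1/12)*(38 - 1*(-25))/(-25) - 1398) + 865) = -3182 + (((1/12)*(-1/25)*(38 + 25) - 1398) + 865) = -3182 + (((1/12)*(-1/25)*63 - 1398) + 865) = -3182 + ((-21/100 - 1398) + 865) = -3182 + (-139821/100 + 865) = -3182 - 53321/100 = -371521/100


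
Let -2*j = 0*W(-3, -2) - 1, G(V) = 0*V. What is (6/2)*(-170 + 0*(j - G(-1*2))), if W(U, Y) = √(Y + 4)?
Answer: -510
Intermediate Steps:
G(V) = 0
W(U, Y) = √(4 + Y)
j = ½ (j = -(0*√(4 - 2) - 1)/2 = -(0*√2 - 1)/2 = -(0 - 1)/2 = -½*(-1) = ½ ≈ 0.50000)
(6/2)*(-170 + 0*(j - G(-1*2))) = (6/2)*(-170 + 0*(½ - 1*0)) = (6*(½))*(-170 + 0*(½ + 0)) = 3*(-170 + 0*(½)) = 3*(-170 + 0) = 3*(-170) = -510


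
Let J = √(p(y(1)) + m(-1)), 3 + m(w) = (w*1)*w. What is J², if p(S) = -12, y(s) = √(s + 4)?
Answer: -14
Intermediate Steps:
y(s) = √(4 + s)
m(w) = -3 + w² (m(w) = -3 + (w*1)*w = -3 + w*w = -3 + w²)
J = I*√14 (J = √(-12 + (-3 + (-1)²)) = √(-12 + (-3 + 1)) = √(-12 - 2) = √(-14) = I*√14 ≈ 3.7417*I)
J² = (I*√14)² = -14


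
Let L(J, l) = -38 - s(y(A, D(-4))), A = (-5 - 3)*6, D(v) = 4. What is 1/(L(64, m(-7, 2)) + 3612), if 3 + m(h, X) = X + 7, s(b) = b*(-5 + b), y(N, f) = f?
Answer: 1/3578 ≈ 0.00027949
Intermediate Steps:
A = -48 (A = -8*6 = -48)
m(h, X) = 4 + X (m(h, X) = -3 + (X + 7) = -3 + (7 + X) = 4 + X)
L(J, l) = -34 (L(J, l) = -38 - 4*(-5 + 4) = -38 - 4*(-1) = -38 - 1*(-4) = -38 + 4 = -34)
1/(L(64, m(-7, 2)) + 3612) = 1/(-34 + 3612) = 1/3578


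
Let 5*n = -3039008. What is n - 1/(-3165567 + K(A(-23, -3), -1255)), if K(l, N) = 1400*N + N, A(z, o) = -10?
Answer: -14963534448571/24619110 ≈ -6.0780e+5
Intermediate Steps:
n = -3039008/5 (n = (⅕)*(-3039008) = -3039008/5 ≈ -6.0780e+5)
K(l, N) = 1401*N
n - 1/(-3165567 + K(A(-23, -3), -1255)) = -3039008/5 - 1/(-3165567 + 1401*(-1255)) = -3039008/5 - 1/(-3165567 - 1758255) = -3039008/5 - 1/(-4923822) = -3039008/5 - 1*(-1/4923822) = -3039008/5 + 1/4923822 = -14963534448571/24619110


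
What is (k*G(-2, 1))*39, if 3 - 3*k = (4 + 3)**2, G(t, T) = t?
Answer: 1196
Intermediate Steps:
k = -46/3 (k = 1 - (4 + 3)**2/3 = 1 - 1/3*7**2 = 1 - 1/3*49 = 1 - 49/3 = -46/3 ≈ -15.333)
(k*G(-2, 1))*39 = -46/3*(-2)*39 = (92/3)*39 = 1196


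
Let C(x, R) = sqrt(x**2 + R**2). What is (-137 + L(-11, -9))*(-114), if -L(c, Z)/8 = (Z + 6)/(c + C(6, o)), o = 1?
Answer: 111834/7 + 228*sqrt(37)/7 ≈ 16174.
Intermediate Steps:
C(x, R) = sqrt(R**2 + x**2)
L(c, Z) = -8*(6 + Z)/(c + sqrt(37)) (L(c, Z) = -8*(Z + 6)/(c + sqrt(1**2 + 6**2)) = -8*(6 + Z)/(c + sqrt(1 + 36)) = -8*(6 + Z)/(c + sqrt(37)))
(-137 + L(-11, -9))*(-114) = (-137 + 8*(-6 - 1*(-9))/(-11 + sqrt(37)))*(-114) = (-137 + 8*(-6 + 9)/(-11 + sqrt(37)))*(-114) = (-137 + 8*3/(-11 + sqrt(37)))*(-114) = (-137 + 24/(-11 + sqrt(37)))*(-114) = 15618 - 2736/(-11 + sqrt(37))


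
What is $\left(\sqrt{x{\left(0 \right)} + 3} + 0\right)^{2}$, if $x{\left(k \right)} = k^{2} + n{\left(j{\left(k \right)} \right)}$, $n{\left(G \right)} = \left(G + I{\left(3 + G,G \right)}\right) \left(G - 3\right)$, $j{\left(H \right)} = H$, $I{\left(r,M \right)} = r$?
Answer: $-6$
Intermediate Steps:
$n{\left(G \right)} = \left(-3 + G\right) \left(3 + 2 G\right)$ ($n{\left(G \right)} = \left(G + \left(3 + G\right)\right) \left(G - 3\right) = \left(3 + 2 G\right) \left(-3 + G\right) = \left(-3 + G\right) \left(3 + 2 G\right)$)
$x{\left(k \right)} = -9 - 3 k + 3 k^{2}$ ($x{\left(k \right)} = k^{2} - \left(9 - 2 k^{2} + 3 k\right) = -9 - 3 k + 3 k^{2}$)
$\left(\sqrt{x{\left(0 \right)} + 3} + 0\right)^{2} = \left(\sqrt{\left(-9 - 0 + 3 \cdot 0^{2}\right) + 3} + 0\right)^{2} = \left(\sqrt{\left(-9 + 0 + 3 \cdot 0\right) + 3} + 0\right)^{2} = \left(\sqrt{\left(-9 + 0 + 0\right) + 3} + 0\right)^{2} = \left(\sqrt{-9 + 3} + 0\right)^{2} = \left(\sqrt{-6} + 0\right)^{2} = \left(i \sqrt{6} + 0\right)^{2} = \left(i \sqrt{6}\right)^{2} = -6$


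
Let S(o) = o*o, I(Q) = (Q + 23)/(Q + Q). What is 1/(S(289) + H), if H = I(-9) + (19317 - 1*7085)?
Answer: 9/861770 ≈ 1.0444e-5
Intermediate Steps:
I(Q) = (23 + Q)/(2*Q) (I(Q) = (23 + Q)/((2*Q)) = (23 + Q)*(1/(2*Q)) = (23 + Q)/(2*Q))
S(o) = o²
H = 110081/9 (H = (½)*(23 - 9)/(-9) + (19317 - 1*7085) = (½)*(-⅑)*14 + (19317 - 7085) = -7/9 + 12232 = 110081/9 ≈ 12231.)
1/(S(289) + H) = 1/(289² + 110081/9) = 1/(83521 + 110081/9) = 1/(861770/9) = 9/861770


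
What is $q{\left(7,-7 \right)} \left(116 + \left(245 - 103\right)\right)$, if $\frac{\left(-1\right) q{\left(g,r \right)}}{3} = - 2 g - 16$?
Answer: $23220$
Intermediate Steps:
$q{\left(g,r \right)} = 48 + 6 g$ ($q{\left(g,r \right)} = - 3 \left(- 2 g - 16\right) = - 3 \left(-16 - 2 g\right) = 48 + 6 g$)
$q{\left(7,-7 \right)} \left(116 + \left(245 - 103\right)\right) = \left(48 + 6 \cdot 7\right) \left(116 + \left(245 - 103\right)\right) = \left(48 + 42\right) \left(116 + 142\right) = 90 \cdot 258 = 23220$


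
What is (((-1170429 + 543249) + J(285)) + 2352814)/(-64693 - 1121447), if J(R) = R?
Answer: -1725919/1186140 ≈ -1.4551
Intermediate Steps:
(((-1170429 + 543249) + J(285)) + 2352814)/(-64693 - 1121447) = (((-1170429 + 543249) + 285) + 2352814)/(-64693 - 1121447) = ((-627180 + 285) + 2352814)/(-1186140) = (-626895 + 2352814)*(-1/1186140) = 1725919*(-1/1186140) = -1725919/1186140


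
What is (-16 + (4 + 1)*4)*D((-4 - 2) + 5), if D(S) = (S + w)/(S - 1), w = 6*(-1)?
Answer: 14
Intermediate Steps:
w = -6
D(S) = (-6 + S)/(-1 + S) (D(S) = (S - 6)/(S - 1) = (-6 + S)/(-1 + S))
(-16 + (4 + 1)*4)*D((-4 - 2) + 5) = (-16 + (4 + 1)*4)*((-6 + ((-4 - 2) + 5))/(-1 + ((-4 - 2) + 5))) = (-16 + 5*4)*((-6 + (-6 + 5))/(-1 + (-6 + 5))) = (-16 + 20)*((-6 - 1)/(-1 - 1)) = 4*(-7/(-2)) = 4*(-½*(-7)) = 4*(7/2) = 14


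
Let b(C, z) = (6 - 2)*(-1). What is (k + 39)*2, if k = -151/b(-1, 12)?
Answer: 307/2 ≈ 153.50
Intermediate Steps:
b(C, z) = -4 (b(C, z) = 4*(-1) = -4)
k = 151/4 (k = -151/(-4) = -151*(-1/4) = 151/4 ≈ 37.750)
(k + 39)*2 = (151/4 + 39)*2 = (307/4)*2 = 307/2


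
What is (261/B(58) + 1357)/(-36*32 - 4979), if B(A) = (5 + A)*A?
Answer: -18999/85834 ≈ -0.22135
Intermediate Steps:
B(A) = A*(5 + A)
(261/B(58) + 1357)/(-36*32 - 4979) = (261/((58*(5 + 58))) + 1357)/(-36*32 - 4979) = (261/((58*63)) + 1357)/(-1152 - 4979) = (261/3654 + 1357)/(-6131) = (261*(1/3654) + 1357)*(-1/6131) = (1/14 + 1357)*(-1/6131) = (18999/14)*(-1/6131) = -18999/85834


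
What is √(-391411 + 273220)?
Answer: I*√118191 ≈ 343.79*I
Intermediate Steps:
√(-391411 + 273220) = √(-118191) = I*√118191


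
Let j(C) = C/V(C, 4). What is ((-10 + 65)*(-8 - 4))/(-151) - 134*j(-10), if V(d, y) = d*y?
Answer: -8797/302 ≈ -29.129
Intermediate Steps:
j(C) = ¼ (j(C) = C/((C*4)) = C/((4*C)) = C*(1/(4*C)) = ¼)
((-10 + 65)*(-8 - 4))/(-151) - 134*j(-10) = ((-10 + 65)*(-8 - 4))/(-151) - 134*¼ = (55*(-12))*(-1/151) - 67/2 = -660*(-1/151) - 67/2 = 660/151 - 67/2 = -8797/302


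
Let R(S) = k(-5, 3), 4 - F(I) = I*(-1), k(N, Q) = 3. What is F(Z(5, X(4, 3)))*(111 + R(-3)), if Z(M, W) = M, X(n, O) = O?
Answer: 1026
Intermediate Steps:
F(I) = 4 + I (F(I) = 4 - I*(-1) = 4 - (-1)*I = 4 + I)
R(S) = 3
F(Z(5, X(4, 3)))*(111 + R(-3)) = (4 + 5)*(111 + 3) = 9*114 = 1026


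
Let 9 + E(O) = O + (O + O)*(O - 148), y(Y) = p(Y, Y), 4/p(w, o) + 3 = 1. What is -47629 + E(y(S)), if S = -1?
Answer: -47040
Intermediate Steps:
p(w, o) = -2 (p(w, o) = 4/(-3 + 1) = 4/(-2) = 4*(-½) = -2)
y(Y) = -2
E(O) = -9 + O + 2*O*(-148 + O) (E(O) = -9 + (O + (O + O)*(O - 148)) = -9 + (O + (2*O)*(-148 + O)) = -9 + (O + 2*O*(-148 + O)) = -9 + O + 2*O*(-148 + O))
-47629 + E(y(S)) = -47629 + (-9 - 295*(-2) + 2*(-2)²) = -47629 + (-9 + 590 + 2*4) = -47629 + (-9 + 590 + 8) = -47629 + 589 = -47040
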